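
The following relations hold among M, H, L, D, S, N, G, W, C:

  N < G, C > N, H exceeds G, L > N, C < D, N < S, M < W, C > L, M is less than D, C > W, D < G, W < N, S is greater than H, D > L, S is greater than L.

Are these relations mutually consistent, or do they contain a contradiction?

Every relation is compatible with M < W < N < L < C < D < G < H < S; the set is consistent.

consistent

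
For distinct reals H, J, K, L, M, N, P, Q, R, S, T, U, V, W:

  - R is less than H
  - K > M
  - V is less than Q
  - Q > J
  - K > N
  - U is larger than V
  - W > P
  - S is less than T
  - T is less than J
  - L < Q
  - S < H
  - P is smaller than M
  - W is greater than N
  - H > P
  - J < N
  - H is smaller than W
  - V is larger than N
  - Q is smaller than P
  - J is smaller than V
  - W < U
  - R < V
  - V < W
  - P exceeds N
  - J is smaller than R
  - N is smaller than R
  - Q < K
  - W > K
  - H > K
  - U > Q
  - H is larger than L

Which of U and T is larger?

Link the given pairs in sequence: T < J; J < N; N < R; R < V; V < Q; Q < P; P < M; M < K; K < W; W < U.
Together: T < J < N < R < V < Q < P < M < K < W < U.
So T < U; U is the larger of the two.

U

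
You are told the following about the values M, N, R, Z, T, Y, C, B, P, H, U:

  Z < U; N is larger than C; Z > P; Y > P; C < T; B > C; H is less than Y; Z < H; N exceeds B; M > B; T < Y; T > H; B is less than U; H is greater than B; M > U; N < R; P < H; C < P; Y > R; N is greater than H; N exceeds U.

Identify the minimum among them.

Chaining upward from C: directly above it, P, B, T, N; then Z, U, H, M, R, Y.
That covers every other element, and nothing is given below C, so C is the minimum.

C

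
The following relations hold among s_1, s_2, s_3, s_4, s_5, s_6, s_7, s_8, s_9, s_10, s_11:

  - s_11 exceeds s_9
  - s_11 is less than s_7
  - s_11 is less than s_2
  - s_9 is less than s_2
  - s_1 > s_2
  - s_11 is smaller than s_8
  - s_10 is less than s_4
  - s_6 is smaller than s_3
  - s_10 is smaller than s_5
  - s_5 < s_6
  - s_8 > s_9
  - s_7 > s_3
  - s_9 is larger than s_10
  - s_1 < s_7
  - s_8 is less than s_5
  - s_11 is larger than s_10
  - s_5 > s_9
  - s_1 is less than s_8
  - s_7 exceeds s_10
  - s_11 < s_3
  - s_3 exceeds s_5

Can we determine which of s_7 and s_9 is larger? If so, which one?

s_7

s_9 < s_11 and s_11 < s_2 give s_9 < s_2.
Then s_2 < s_1 extends the chain to s_1.
Then s_1 < s_8 extends the chain to s_8.
With s_8 < s_5: s_9 < s_11 < s_2 < s_1 < s_8 < s_5.
Then s_5 < s_6 extends the chain to s_6.
With s_6 < s_3: s_9 < s_11 < s_2 < s_1 < s_8 < s_5 < s_6 < s_3.
Then s_3 < s_7 extends the chain to s_7.
So s_7 is larger.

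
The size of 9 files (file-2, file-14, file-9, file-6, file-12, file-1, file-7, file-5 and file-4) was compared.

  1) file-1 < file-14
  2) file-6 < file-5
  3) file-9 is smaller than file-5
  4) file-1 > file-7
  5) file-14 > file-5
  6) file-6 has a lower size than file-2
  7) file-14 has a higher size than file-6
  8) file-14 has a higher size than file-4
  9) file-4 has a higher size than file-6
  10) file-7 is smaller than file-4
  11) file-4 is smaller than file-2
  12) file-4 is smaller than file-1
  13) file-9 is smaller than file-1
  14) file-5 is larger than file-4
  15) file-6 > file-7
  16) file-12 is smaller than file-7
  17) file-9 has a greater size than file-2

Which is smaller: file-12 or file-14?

file-12 < file-7 and file-7 < file-6 give file-12 < file-6.
With file-6 < file-4: file-12 < file-7 < file-6 < file-4.
Then file-4 < file-2 extends the chain to file-2.
Then file-2 < file-9 extends the chain to file-9.
Then file-9 < file-5 extends the chain to file-5.
Then file-5 < file-14 extends the chain to file-14.
So file-12 < file-14; file-12 is the smaller of the two.

file-12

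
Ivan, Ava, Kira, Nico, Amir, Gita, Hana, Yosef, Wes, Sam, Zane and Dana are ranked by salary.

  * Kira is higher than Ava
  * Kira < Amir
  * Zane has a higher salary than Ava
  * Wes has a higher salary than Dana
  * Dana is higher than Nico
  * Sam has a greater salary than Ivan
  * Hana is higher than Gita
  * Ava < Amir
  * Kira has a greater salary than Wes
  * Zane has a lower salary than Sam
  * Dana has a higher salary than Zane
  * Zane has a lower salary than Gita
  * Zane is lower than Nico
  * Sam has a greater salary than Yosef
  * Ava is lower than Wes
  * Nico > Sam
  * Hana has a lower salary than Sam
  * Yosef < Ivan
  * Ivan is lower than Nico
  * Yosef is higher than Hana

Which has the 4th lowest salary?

Hana

Piecing the relations together gives one ordering: Ava < Zane < Gita < Hana < Yosef < Ivan < Sam < Nico < Dana < Wes < Kira < Amir.
The 4th smallest is Hana.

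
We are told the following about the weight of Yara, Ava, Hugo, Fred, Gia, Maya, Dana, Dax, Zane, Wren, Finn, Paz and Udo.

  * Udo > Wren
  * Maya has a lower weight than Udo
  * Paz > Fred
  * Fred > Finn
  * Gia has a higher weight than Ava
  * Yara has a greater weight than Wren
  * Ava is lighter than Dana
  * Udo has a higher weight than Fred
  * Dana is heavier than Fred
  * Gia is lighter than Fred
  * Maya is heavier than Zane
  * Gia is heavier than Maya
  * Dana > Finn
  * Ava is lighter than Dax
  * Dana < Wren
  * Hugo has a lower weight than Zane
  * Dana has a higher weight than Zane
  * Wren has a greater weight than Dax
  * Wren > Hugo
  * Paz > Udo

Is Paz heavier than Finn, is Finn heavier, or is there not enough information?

Following the relations from Finn: Finn < Fred < Dana < Wren < Udo < Paz.
So Paz is heavier.

Paz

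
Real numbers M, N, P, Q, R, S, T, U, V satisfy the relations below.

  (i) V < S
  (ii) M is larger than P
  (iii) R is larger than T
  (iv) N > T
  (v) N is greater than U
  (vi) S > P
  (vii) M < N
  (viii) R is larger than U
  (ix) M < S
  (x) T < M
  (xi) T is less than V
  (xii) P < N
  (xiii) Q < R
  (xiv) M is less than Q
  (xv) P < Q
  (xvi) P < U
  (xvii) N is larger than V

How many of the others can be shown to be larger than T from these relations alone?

6

From T the given relations immediately reach M, R, V, N.
From those, Q, S — 6 in total.
No other element is forced above T by the given relations, so the count is 6.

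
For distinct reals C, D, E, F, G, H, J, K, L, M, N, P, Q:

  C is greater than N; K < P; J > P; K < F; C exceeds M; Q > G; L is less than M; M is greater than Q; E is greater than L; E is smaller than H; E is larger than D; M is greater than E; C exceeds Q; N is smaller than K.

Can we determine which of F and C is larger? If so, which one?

undetermined

Following every chain through F: below F we get N, K.
C is not reached, and no chain runs the other way from C to F.
So the given relations leave the order of F and C undetermined.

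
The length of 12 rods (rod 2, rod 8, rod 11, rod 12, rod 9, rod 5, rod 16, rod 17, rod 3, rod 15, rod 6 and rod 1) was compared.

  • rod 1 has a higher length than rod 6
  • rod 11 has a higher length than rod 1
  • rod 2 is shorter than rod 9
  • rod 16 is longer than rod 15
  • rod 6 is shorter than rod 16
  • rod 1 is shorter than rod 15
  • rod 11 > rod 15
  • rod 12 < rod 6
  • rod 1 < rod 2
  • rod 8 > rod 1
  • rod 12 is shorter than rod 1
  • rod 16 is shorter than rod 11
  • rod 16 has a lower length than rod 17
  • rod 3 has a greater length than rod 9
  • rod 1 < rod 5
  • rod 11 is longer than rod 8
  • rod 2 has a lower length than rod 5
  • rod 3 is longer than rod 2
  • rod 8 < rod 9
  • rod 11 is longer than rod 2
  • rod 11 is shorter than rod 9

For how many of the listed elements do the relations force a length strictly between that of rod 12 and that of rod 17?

Chaining upward from rod 12 reaches: rod 6, rod 1, rod 15, rod 2, rod 16, rod 8, rod 11, rod 5, rod 9, rod 3.
Chaining downward from rod 17 reaches: rod 6, rod 1, rod 15, rod 16.
Strictly between rod 12 and rod 17 are those in both lists: rod 6, rod 1, rod 15, rod 16 — 4 elements.

4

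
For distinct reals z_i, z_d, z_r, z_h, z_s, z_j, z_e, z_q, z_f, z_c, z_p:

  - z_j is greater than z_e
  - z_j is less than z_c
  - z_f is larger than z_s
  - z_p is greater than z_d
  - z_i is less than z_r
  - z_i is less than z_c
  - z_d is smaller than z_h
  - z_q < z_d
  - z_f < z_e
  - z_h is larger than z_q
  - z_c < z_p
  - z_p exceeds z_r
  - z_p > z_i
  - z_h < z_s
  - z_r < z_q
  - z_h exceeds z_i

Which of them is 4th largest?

The consecutive relations fix a unique order: z_i < z_r < z_q < z_d < z_h < z_s < z_f < z_e < z_j < z_c < z_p.
The 4th largest is z_e.

z_e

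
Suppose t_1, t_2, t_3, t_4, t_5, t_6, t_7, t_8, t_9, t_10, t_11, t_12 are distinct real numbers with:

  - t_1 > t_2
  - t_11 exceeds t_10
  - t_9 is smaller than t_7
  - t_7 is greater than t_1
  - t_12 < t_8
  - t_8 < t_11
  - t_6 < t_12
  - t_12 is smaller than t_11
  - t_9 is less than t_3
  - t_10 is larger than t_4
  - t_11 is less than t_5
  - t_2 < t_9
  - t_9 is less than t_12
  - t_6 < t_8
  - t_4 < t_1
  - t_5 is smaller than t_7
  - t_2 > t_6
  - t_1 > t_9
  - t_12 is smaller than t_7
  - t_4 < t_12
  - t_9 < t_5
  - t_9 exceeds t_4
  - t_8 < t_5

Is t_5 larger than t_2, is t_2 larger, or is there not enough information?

t_2 < t_9 < t_12 < t_8 < t_11 < t_5, by transitivity through t_9, t_12, t_8, t_11.
So t_5 is larger.

t_5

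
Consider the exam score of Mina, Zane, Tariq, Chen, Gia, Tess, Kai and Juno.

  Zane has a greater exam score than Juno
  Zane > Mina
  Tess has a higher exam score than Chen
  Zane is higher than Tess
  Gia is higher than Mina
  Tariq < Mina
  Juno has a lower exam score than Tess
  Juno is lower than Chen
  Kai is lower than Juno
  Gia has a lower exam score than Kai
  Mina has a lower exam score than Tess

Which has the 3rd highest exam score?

Chen

The consecutive relations fix a unique order: Tariq < Mina < Gia < Kai < Juno < Chen < Tess < Zane.
Counting 3 from the largest end gives Chen.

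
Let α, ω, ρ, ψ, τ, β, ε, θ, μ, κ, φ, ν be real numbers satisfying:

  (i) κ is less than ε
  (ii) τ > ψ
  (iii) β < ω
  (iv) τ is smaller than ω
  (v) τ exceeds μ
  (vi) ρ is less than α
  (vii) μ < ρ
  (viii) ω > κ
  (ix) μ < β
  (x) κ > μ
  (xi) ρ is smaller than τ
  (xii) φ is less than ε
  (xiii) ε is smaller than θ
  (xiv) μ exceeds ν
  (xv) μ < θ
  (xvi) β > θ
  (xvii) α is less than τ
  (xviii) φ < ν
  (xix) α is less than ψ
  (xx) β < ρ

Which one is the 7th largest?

θ

The consecutive relations fix a unique order: φ < ν < μ < κ < ε < θ < β < ρ < α < ψ < τ < ω.
The 7th largest is θ.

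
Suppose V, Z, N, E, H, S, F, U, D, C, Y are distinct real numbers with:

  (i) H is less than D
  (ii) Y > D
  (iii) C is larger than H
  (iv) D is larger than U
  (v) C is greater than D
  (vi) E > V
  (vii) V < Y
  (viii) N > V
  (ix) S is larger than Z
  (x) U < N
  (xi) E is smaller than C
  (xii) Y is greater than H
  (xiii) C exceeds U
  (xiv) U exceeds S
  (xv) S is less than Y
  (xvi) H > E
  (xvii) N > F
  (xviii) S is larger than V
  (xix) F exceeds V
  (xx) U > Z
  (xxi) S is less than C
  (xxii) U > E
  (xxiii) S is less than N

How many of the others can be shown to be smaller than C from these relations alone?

Directly below C: E, S, U, H, D.
One step further: V, Z (7 so far).
No other element is forced below C by the given relations, so the count is 7.

7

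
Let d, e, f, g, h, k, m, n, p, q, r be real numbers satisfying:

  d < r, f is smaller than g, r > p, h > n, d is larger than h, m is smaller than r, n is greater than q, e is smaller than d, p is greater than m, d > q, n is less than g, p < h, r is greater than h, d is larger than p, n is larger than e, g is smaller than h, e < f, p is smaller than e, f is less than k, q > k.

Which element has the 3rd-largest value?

Chaining the given pairs: m < p < e < f < k < q < n < g < h < d < r.
The 3rd largest is h.

h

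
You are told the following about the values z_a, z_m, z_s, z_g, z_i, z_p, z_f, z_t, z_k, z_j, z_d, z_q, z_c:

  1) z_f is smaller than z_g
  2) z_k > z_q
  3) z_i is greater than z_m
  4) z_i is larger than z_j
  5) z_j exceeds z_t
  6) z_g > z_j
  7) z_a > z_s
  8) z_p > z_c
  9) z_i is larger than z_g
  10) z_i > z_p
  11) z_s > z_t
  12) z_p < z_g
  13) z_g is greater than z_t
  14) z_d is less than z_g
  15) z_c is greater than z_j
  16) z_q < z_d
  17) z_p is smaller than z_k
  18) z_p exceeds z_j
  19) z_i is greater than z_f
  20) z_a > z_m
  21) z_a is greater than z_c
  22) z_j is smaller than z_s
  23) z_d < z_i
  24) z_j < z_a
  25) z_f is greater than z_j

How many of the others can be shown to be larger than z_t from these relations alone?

From z_t the given relations immediately reach z_j, z_s, z_g.
From those, z_f, z_c, z_a, z_p, z_i — 8 in total.
From those, z_k — 9 in total.
Nothing else is reachable above z_t; 9 in all.

9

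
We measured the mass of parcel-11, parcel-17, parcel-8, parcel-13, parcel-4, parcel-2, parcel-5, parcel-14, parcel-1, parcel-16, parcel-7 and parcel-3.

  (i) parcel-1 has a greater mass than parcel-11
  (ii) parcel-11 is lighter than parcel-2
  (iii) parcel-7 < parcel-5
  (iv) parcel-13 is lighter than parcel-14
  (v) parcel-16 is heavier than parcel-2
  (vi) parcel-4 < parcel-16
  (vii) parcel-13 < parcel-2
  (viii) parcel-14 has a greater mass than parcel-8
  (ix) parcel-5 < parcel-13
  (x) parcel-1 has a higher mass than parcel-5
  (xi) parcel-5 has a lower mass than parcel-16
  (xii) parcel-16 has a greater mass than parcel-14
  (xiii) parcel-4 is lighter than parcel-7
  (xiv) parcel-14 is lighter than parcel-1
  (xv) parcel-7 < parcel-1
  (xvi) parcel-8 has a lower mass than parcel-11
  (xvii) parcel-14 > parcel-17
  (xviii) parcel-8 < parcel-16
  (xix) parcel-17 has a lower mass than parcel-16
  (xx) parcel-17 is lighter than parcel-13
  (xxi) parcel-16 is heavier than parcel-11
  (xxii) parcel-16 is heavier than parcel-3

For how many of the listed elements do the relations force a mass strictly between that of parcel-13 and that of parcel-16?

2

Chaining upward from parcel-13 reaches: parcel-14, parcel-2, parcel-1.
Chaining downward from parcel-16 reaches: parcel-4, parcel-8, parcel-17, parcel-7, parcel-3, parcel-5, parcel-14, parcel-11, parcel-2.
Strictly between parcel-13 and parcel-16 are those in both lists: parcel-14, parcel-2 — 2 elements.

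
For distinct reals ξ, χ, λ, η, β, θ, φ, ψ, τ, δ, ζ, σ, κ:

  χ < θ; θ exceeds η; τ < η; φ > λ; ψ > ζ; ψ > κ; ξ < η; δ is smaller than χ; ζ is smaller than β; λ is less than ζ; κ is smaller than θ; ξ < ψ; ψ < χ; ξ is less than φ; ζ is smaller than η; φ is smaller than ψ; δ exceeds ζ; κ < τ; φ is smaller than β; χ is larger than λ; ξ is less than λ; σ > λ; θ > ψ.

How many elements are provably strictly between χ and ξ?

5

Chaining upward from ξ reaches: λ, φ, ζ, δ, ψ, η, θ, σ, β.
Chaining downward from χ reaches: κ, λ, φ, ζ, δ, ψ.
Strictly between ξ and χ are those in both lists: λ, φ, ζ, δ, ψ — 5 elements.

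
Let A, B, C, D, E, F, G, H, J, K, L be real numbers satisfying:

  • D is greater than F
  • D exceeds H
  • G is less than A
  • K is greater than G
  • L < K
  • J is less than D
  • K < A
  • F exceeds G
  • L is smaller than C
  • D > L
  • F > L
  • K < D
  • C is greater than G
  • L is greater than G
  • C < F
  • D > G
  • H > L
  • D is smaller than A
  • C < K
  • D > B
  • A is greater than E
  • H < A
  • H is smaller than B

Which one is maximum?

Chaining downward from A: directly below it, G, H, K, E, D; then L, C, F, J, B.
That covers every other element, and nothing is given above A, so A is the maximum.

A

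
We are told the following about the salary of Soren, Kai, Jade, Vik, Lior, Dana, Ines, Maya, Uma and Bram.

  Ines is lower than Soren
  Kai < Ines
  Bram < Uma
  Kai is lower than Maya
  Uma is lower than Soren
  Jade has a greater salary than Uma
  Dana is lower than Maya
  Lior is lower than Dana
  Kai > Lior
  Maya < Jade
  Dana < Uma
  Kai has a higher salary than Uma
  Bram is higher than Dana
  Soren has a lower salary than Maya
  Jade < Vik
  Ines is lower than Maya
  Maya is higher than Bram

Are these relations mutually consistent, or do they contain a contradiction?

Every relation is compatible with Lior < Dana < Bram < Uma < Kai < Ines < Soren < Maya < Jade < Vik; the set is consistent.

consistent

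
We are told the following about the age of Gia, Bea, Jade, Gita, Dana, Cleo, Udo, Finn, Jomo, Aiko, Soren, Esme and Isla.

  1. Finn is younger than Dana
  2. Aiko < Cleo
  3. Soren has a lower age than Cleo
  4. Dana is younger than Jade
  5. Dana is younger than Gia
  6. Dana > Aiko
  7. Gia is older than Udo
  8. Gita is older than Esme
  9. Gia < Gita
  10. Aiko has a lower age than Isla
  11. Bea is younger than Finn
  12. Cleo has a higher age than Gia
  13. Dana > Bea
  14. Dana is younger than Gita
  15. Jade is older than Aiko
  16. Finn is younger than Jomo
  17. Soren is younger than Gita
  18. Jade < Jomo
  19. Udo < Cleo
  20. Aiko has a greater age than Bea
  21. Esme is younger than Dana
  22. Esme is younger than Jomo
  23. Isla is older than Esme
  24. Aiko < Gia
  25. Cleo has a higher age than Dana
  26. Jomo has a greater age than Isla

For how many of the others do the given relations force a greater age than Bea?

9

Directly above Bea: Aiko, Finn, Dana.
One step further: Gia, Jade, Isla, Jomo, Cleo, Gita (9 so far).
No other element is forced above Bea by the given relations, so the count is 9.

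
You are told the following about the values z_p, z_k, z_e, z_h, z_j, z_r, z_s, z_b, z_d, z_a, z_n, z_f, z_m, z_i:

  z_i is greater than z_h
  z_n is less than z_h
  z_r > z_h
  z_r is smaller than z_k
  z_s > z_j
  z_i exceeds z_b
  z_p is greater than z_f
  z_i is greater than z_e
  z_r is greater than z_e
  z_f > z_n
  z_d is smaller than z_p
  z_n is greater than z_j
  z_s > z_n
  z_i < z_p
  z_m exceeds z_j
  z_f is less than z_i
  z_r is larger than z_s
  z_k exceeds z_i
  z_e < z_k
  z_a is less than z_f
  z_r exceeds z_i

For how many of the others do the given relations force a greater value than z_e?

4

The elements the relations force above z_e are z_i, z_r, z_k, z_p — no chain reaches any other.
That is 4.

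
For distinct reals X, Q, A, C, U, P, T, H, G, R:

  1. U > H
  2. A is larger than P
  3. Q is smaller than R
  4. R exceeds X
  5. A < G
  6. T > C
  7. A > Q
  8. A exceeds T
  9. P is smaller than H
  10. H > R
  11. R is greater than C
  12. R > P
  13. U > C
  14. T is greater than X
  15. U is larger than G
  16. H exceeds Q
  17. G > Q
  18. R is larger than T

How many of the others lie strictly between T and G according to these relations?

The relations place T below G. An element lies strictly between them when it is forced above T and also forced below G.
Above T: {A, R, H, U}. Below G: {P, X, Q, C, A}.
Intersection: {A} — 1.

1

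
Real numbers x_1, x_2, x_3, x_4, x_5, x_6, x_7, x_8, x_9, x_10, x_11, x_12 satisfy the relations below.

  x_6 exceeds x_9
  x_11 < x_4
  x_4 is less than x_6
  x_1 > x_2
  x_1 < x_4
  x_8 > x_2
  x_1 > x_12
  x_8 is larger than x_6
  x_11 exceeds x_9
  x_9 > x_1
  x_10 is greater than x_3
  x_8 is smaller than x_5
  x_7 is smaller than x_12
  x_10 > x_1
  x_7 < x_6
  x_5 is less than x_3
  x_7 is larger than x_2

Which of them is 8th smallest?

The consecutive relations fix a unique order: x_2 < x_7 < x_12 < x_1 < x_9 < x_11 < x_4 < x_6 < x_8 < x_5 < x_3 < x_10.
Counting 8 from the smallest end gives x_6.

x_6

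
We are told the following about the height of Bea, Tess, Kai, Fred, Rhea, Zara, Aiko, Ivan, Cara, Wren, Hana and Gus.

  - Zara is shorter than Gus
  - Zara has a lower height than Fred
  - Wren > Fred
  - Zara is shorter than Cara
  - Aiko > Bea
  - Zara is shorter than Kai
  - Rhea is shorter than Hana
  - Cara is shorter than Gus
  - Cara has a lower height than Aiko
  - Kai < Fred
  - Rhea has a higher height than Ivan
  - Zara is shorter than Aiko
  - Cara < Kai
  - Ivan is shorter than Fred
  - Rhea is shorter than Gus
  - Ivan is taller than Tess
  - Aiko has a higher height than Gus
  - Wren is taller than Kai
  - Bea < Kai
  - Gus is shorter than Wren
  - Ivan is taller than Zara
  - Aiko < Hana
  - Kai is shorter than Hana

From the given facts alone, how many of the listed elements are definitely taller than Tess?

The elements the relations force above Tess are Ivan, Rhea, Gus, Aiko, Hana, Fred, Wren — no chain reaches any other.
That is 7.

7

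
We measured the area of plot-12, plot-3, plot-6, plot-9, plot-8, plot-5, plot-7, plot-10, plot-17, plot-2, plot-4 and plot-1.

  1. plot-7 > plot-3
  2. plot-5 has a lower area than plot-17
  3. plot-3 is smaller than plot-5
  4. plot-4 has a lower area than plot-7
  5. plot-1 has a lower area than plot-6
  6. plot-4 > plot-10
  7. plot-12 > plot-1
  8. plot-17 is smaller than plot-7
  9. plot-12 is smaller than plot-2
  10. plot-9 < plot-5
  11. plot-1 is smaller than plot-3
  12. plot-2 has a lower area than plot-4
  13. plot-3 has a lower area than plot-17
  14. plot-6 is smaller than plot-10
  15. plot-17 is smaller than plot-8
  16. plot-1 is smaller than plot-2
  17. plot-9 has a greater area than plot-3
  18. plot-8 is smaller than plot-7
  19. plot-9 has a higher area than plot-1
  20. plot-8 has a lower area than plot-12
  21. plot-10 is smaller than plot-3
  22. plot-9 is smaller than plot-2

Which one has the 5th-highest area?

plot-8

Piecing the relations together gives one ordering: plot-1 < plot-6 < plot-10 < plot-3 < plot-9 < plot-5 < plot-17 < plot-8 < plot-12 < plot-2 < plot-4 < plot-7.
The 5th largest is plot-8.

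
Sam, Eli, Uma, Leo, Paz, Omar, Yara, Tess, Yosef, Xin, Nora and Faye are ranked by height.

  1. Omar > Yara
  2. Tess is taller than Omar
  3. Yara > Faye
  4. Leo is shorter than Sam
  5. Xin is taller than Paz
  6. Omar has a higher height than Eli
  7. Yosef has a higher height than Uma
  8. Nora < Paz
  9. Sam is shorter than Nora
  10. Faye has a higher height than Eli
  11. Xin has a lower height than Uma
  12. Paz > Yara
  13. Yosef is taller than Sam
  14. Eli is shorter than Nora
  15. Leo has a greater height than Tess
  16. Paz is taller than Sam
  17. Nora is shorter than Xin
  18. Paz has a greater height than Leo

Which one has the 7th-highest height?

The consecutive relations fix a unique order: Eli < Faye < Yara < Omar < Tess < Leo < Sam < Nora < Paz < Xin < Uma < Yosef.
The 7th largest is Leo.

Leo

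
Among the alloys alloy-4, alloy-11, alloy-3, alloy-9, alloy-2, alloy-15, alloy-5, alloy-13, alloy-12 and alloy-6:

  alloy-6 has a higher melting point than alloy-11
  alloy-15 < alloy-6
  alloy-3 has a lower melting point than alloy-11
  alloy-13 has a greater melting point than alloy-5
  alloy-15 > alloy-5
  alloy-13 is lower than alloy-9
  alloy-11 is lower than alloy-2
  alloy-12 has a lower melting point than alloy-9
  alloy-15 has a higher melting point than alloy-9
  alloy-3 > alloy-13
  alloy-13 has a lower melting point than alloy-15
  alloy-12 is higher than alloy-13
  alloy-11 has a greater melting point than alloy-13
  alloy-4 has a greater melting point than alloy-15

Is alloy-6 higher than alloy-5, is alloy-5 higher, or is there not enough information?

alloy-5 < alloy-13 and alloy-13 < alloy-9 give alloy-5 < alloy-9.
With alloy-9 < alloy-15: alloy-5 < alloy-13 < alloy-9 < alloy-15.
With alloy-15 < alloy-6: alloy-5 < alloy-13 < alloy-9 < alloy-15 < alloy-6.
So alloy-6 is higher.

alloy-6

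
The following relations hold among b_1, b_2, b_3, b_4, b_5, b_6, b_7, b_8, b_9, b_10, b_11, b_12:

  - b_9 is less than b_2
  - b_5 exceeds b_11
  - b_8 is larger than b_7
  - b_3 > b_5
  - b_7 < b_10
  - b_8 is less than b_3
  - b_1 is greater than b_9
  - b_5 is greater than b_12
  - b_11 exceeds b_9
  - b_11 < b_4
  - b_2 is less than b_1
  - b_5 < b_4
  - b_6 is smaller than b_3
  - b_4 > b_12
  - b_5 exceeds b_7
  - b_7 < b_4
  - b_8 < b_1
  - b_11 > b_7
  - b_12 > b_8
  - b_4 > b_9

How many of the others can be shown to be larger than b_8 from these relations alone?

From b_8 the given relations immediately reach b_12, b_1, b_3.
From those, b_5, b_4 — 5 in total.
No other element is forced above b_8 by the given relations, so the count is 5.

5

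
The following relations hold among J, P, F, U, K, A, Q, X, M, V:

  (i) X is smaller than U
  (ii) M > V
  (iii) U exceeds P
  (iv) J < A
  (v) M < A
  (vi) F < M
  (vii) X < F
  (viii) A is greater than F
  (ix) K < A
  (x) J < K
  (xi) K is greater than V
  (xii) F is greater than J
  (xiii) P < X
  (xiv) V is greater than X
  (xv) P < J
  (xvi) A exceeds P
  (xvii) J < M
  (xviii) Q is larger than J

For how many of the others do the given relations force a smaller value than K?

The elements the relations force below K are P, X, J, V — no chain reaches any other.
That is 4.

4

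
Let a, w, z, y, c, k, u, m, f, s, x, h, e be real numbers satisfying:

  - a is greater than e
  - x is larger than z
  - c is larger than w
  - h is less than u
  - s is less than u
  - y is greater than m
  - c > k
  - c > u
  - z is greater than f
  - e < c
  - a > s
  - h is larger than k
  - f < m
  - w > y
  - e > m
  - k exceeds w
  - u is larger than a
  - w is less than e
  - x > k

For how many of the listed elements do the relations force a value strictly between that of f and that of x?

5

Chaining upward from f reaches: m, z, y, w, e, k, h, a, u, c.
Chaining downward from x reaches: m, z, y, w, k.
Strictly between f and x are those in both lists: m, z, y, w, k — 5 elements.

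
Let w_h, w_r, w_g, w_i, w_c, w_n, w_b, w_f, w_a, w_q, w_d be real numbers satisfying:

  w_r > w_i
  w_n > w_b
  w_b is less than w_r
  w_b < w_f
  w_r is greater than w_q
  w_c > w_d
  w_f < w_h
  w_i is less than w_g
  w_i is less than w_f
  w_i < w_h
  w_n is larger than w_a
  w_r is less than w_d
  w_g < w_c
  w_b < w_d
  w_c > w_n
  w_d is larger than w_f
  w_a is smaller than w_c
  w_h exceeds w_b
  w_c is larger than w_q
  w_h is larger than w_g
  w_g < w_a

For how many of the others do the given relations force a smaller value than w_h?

The elements the relations force below w_h are w_b, w_i, w_g, w_f — no chain reaches any other.
That is 4.

4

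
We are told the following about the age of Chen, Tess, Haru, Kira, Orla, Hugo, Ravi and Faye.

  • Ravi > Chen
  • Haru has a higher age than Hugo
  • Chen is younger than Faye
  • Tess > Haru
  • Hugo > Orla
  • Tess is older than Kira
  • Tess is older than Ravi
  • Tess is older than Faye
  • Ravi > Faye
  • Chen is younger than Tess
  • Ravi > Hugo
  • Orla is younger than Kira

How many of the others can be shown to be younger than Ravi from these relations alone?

From Ravi the given relations immediately reach Hugo, Chen, Faye.
From those, Orla — 4 in total.
No other element is forced below Ravi by the given relations, so the count is 4.

4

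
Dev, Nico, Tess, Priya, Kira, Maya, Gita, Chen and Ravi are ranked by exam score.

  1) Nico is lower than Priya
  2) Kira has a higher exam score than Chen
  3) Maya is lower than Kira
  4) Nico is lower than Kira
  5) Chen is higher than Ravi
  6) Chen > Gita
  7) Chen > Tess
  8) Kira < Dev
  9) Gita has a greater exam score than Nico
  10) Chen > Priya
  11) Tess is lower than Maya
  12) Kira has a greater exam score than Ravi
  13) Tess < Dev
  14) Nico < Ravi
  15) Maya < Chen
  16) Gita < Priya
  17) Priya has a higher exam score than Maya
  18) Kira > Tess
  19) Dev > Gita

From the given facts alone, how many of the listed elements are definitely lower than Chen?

6

From Chen the given relations immediately reach Tess, Gita, Maya, Priya, Ravi.
From those, Nico — 6 in total.
No other element is forced below Chen by the given relations, so the count is 6.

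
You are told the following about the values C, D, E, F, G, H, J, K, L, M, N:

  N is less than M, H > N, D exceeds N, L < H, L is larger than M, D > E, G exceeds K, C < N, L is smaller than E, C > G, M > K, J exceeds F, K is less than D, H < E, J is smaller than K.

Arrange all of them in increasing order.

F < J < K < G < C < N < M < L < H < E < D

Nothing is placed below F, so it is least; from there F < J; J < K; K < G; G < C; C < N; N < M; M < L; L < H; H < E; E < D, each given directly.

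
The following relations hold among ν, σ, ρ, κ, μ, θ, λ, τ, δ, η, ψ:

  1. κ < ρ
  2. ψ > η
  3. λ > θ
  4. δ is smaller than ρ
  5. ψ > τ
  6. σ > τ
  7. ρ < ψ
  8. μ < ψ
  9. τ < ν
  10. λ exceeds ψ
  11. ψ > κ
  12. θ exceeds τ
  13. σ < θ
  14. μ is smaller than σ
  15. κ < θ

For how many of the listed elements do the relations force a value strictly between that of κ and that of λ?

3

The relations place κ below λ. An element lies strictly between them when it is forced above κ and also forced below λ.
Above κ: {ρ, ψ, θ}. Below λ: {τ, δ, μ, ρ, η, σ, ψ, θ}.
Intersection: {ρ, ψ, θ} — 3.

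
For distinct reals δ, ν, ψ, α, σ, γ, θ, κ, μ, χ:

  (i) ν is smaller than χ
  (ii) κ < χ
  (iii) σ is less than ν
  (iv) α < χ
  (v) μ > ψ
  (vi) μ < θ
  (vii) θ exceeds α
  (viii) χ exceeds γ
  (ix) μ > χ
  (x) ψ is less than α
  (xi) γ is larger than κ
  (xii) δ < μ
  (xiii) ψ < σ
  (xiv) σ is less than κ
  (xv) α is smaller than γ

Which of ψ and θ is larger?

Link the given pairs in sequence: ψ < σ; σ < κ; κ < χ; χ < μ; μ < θ.
Chaining these gives ψ < σ < κ < χ < μ < θ.
So ψ < θ; θ is the larger of the two.

θ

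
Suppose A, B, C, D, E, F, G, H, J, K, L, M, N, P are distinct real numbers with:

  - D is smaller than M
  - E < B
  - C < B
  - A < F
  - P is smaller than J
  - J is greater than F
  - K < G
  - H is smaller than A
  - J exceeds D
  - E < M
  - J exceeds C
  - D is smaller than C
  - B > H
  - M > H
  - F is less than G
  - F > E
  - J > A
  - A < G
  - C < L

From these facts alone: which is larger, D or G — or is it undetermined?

undetermined

Following every chain through D: above D we get C, L, B, M, J.
G is not reached, and no chain runs the other way from G to D.
So the given relations leave the order of D and G undetermined.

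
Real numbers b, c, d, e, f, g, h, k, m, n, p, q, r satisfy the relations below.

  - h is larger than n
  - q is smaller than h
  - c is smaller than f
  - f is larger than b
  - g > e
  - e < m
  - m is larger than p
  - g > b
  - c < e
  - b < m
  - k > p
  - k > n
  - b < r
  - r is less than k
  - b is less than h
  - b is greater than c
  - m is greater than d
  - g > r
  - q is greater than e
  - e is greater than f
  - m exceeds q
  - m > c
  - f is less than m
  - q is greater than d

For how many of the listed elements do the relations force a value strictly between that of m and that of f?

Chaining upward from f reaches: e, g, q, h.
Chaining downward from m reaches: c, d, p, b, e, q.
Strictly between f and m are those in both lists: e, q — 2 elements.

2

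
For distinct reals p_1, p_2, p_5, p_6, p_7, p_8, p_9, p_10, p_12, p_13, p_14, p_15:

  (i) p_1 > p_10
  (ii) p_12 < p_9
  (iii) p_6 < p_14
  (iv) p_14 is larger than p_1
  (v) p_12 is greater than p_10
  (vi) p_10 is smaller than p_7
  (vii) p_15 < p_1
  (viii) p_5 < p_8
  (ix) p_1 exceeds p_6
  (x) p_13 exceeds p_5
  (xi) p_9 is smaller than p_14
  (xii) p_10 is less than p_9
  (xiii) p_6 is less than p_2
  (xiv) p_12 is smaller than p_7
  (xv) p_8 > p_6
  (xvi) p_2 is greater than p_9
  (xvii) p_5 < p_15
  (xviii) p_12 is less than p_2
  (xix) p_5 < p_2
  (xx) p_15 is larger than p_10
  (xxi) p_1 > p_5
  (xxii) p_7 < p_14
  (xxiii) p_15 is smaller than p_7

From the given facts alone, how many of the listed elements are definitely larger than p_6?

From p_6 the given relations immediately reach p_1, p_8, p_2, p_14.
No other element is forced above p_6 by the given relations, so the count is 4.

4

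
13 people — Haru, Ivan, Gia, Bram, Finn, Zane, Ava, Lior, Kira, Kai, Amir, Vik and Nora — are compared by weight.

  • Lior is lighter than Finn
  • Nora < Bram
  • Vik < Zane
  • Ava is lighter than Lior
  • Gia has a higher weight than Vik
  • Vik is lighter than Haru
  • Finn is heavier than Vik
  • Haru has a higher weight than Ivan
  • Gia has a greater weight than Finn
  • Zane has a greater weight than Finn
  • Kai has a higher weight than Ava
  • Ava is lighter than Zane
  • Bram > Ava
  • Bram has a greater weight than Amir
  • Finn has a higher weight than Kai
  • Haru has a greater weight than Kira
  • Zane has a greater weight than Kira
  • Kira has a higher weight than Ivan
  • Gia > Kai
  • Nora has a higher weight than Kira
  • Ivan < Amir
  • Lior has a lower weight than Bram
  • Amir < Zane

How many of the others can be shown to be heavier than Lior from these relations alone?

4

From Lior the given relations immediately reach Finn, Bram.
From those, Gia, Zane — 4 in total.
Nothing else is reachable above Lior; 4 in all.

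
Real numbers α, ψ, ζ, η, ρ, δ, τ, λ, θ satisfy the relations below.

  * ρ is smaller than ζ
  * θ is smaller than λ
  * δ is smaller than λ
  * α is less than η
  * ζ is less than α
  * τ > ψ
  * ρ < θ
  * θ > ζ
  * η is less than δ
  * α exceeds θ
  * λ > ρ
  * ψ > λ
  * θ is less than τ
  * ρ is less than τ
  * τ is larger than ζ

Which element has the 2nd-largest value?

ψ

Chaining the given pairs: ρ < ζ < θ < α < η < δ < λ < ψ < τ.
Counting 2 from the largest end gives ψ.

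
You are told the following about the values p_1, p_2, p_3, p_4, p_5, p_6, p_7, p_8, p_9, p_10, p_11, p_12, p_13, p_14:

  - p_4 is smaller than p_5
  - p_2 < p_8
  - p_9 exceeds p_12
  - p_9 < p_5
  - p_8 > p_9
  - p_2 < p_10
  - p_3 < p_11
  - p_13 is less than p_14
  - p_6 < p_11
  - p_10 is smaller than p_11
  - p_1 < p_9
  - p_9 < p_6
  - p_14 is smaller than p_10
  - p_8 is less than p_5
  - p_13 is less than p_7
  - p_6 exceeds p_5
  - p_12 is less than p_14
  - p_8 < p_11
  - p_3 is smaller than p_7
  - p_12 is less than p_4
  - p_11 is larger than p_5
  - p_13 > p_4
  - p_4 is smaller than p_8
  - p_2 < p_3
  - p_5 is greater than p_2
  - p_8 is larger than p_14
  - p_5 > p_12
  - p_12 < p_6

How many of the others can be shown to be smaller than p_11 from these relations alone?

12

From p_11 the given relations immediately reach p_3, p_8, p_10, p_5, p_6.
From those, p_12, p_4, p_2, p_14, p_9 — 10 in total.
From those, p_1, p_13 — 12 in total.
Nothing else is reachable below p_11; 12 in all.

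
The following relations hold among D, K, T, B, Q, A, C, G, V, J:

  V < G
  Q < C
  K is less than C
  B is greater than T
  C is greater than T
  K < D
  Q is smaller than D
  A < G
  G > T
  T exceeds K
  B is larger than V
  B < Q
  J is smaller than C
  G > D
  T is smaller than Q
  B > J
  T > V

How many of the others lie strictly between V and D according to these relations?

3

Chaining upward from V reaches: T, B, Q, C, G.
Chaining downward from D reaches: J, K, T, B, Q.
Strictly between V and D are those in both lists: T, B, Q — 3 elements.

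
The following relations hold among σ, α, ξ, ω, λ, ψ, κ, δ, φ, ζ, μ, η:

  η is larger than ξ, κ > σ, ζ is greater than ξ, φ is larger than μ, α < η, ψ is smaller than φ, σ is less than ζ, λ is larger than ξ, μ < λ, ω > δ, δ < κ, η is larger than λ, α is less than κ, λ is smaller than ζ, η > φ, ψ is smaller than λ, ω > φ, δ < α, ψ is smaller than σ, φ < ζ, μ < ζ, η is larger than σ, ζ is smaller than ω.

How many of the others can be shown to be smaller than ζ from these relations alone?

6

From ζ the given relations immediately reach μ, ξ, λ, σ, φ.
From those, ψ — 6 in total.
No other element is forced below ζ by the given relations, so the count is 6.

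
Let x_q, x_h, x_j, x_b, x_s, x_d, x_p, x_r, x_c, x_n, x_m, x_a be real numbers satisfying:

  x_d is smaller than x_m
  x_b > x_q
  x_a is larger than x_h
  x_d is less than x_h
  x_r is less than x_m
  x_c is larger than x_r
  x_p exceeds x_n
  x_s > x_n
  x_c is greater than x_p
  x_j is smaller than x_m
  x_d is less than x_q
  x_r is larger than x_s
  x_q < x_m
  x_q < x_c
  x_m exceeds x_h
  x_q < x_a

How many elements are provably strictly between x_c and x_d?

1

Chaining upward from x_d reaches: x_q, x_b, x_h, x_m, x_a.
Chaining downward from x_c reaches: x_n, x_s, x_q, x_p, x_r.
Strictly between x_d and x_c are those in both lists: x_q — 1 element.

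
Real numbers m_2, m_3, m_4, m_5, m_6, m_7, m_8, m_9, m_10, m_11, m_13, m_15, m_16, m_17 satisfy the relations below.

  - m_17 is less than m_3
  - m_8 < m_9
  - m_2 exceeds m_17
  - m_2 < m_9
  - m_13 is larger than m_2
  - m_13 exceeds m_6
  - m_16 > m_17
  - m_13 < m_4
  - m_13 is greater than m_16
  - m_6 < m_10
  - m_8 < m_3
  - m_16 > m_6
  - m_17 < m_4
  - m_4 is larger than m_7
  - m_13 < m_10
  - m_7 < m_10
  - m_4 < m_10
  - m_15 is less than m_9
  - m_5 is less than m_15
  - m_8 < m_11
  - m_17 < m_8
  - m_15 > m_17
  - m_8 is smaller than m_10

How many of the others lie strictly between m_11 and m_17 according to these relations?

Chaining upward from m_17 reaches: m_8, m_2, m_15, m_16, m_13, m_3, m_4, m_10, m_9.
Chaining downward from m_11 reaches: m_8.
Strictly between m_17 and m_11 are those in both lists: m_8 — 1 element.

1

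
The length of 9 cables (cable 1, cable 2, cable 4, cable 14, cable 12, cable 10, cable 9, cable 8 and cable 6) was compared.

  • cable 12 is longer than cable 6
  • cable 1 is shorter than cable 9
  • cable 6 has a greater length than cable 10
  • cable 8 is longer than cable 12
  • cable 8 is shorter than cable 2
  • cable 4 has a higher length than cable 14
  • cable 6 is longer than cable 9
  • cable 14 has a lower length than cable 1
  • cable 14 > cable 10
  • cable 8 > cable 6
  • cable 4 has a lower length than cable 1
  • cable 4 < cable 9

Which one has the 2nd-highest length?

The consecutive relations fix a unique order: cable 10 < cable 14 < cable 4 < cable 1 < cable 9 < cable 6 < cable 12 < cable 8 < cable 2.
Counting 2 from the largest end gives cable 8.

cable 8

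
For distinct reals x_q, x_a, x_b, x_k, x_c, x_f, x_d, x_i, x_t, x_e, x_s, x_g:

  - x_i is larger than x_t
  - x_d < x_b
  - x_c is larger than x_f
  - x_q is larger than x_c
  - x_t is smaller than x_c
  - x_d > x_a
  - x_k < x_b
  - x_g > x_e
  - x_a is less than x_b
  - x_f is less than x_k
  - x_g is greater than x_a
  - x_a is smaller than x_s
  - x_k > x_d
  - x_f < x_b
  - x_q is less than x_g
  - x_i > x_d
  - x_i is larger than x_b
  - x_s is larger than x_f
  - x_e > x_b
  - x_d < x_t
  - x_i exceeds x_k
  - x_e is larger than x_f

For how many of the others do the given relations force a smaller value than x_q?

Directly below x_q: x_c.
One step further: x_f, x_t (3 so far).
One step further: x_d (4 so far).
One step further: x_a (5 so far).
No other element is forced below x_q by the given relations, so the count is 5.

5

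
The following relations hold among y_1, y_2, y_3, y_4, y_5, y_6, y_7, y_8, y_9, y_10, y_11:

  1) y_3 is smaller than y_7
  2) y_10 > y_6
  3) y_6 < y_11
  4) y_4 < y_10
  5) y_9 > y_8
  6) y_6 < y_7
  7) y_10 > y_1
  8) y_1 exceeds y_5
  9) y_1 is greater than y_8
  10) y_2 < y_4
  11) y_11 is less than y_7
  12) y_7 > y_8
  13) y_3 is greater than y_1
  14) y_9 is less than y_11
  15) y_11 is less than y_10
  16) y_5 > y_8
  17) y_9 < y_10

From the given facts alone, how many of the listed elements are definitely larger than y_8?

Directly above y_8: y_5, y_9, y_1, y_7.
One step further: y_3, y_11, y_10 (7 so far).
No other element is forced above y_8 by the given relations, so the count is 7.

7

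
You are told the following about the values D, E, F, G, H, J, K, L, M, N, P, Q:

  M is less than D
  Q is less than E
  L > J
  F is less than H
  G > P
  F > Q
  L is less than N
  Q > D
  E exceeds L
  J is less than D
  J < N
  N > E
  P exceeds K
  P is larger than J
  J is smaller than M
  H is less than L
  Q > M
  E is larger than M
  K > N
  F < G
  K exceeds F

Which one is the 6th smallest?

H

Chaining the given pairs: J < M < D < Q < F < H < L < E < N < K < P < G.
The 6th smallest is H.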